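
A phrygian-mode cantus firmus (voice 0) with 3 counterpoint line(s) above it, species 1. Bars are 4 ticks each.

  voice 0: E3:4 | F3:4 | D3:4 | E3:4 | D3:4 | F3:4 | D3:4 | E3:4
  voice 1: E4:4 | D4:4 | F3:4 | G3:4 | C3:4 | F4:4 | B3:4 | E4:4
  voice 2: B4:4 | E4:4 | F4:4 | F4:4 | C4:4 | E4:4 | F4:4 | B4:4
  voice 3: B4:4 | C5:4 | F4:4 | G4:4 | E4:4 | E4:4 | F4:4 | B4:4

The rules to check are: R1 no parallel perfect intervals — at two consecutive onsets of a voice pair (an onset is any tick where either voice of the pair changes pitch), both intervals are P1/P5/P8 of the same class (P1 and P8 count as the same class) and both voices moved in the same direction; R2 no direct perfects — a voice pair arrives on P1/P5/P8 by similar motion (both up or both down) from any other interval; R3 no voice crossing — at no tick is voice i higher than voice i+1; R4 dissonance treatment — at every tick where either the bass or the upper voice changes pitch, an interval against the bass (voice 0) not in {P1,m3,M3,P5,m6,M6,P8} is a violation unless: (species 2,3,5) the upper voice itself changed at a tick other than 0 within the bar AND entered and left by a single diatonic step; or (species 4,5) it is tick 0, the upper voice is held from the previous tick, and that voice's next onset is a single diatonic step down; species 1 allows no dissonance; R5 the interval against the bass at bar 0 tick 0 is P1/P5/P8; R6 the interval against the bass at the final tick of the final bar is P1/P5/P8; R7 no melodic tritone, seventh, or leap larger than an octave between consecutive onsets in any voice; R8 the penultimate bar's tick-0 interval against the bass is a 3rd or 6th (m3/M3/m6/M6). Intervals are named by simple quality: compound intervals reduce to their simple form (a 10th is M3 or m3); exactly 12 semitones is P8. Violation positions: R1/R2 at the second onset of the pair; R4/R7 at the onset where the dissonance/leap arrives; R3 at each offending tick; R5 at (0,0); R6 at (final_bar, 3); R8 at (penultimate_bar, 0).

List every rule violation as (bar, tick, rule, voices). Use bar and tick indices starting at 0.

bar 0: v0=E3 v1=E4 v2=B4 v3=B4 downbeat P5
bar 1: v0=F3 v1=D4 v2=E4 v3=C5 downbeat P5
bar 2: v0=D3 v1=F3 v2=F4 v3=F4 downbeat m3
bar 3: v0=E3 v1=G3 v2=F4 v3=G4 downbeat m3
bar 4: v0=D3 v1=C3 v2=C4 v3=E4 downbeat M2
bar 5: v0=F3 v1=F4 v2=E4 v3=E4 downbeat M7
bar 6: v0=D3 v1=B3 v2=F4 v3=F4 downbeat m3
bar 7: v0=E3 v1=E4 v2=B4 v3=B4 downbeat P5
  -> R1 @ bar 1 tick 0 v(0, 3): E3/B4 P5 -> F3/C5 P5 similar
  -> R4 @ bar 1 tick 0 v(0, 2): F3/E4 M7 untreated
  -> R2 @ bar 2 tick 0 v(1, 3): D4/C5 m7 -> F3/F4 P8 similar
  -> R1 @ bar 3 tick 0 v(1, 3): F3/F4 P8 -> G3/G4 P8 similar
  -> R4 @ bar 3 tick 0 v(0, 2): E3/F4 m2 untreated
  -> R2 @ bar 4 tick 0 v(1, 2): G3/F4 m7 -> C3/C4 P8 similar
  -> R3 @ bar 4 tick 0 v(0, 1): D3 above C3
  -> R4 @ bar 4 tick 0 v(0, 1): D3/C3 M2 untreated
  -> R4 @ bar 4 tick 0 v(0, 2): D3/C4 m7 untreated
  -> R4 @ bar 4 tick 0 v(0, 3): D3/E4 M2 untreated
  -> R3 @ bar 4 tick 1 v(0, 1): D3 above C3
  -> R3 @ bar 4 tick 2 v(0, 1): D3 above C3
  -> R3 @ bar 4 tick 3 v(0, 1): D3 above C3
  -> R2 @ bar 5 tick 0 v(0, 1): D3/C3 M2 -> F3/F4 P8 similar
  -> R3 @ bar 5 tick 0 v(1, 2): F4 above E4
  -> R4 @ bar 5 tick 0 v(0, 2): F3/E4 M7 untreated
  -> R4 @ bar 5 tick 0 v(0, 3): F3/E4 M7 untreated
  -> R7 @ bar 5 tick 0 v(1,): C3->F4 leap 17st
  -> R3 @ bar 5 tick 1 v(1, 2): F4 above E4
  -> R3 @ bar 5 tick 2 v(1, 2): F4 above E4
  -> R3 @ bar 5 tick 3 v(1, 2): F4 above E4
  -> R1 @ bar 6 tick 0 v(2, 3): E4/E4 P1 -> F4/F4 P1 similar
  -> R7 @ bar 6 tick 0 v(1,): F4->B3 leap 6st
  -> R1 @ bar 7 tick 0 v(2, 3): F4/F4 P1 -> B4/B4 P1 similar
  -> R2 @ bar 7 tick 0 v(0, 1): D3/B3 M6 -> E3/E4 P8 similar
  -> R2 @ bar 7 tick 0 v(0, 2): D3/F4 m3 -> E3/B4 P5 similar
  -> R2 @ bar 7 tick 0 v(0, 3): D3/F4 m3 -> E3/B4 P5 similar
  -> R2 @ bar 7 tick 0 v(1, 2): B3/F4 TT -> E4/B4 P5 similar
  -> R2 @ bar 7 tick 0 v(1, 3): B3/F4 TT -> E4/B4 P5 similar
  -> R7 @ bar 7 tick 0 v(2,): F4->B4 leap 6st
  -> R7 @ bar 7 tick 0 v(3,): F4->B4 leap 6st

(1, 0, R1, (0, 3))
(1, 0, R4, (0, 2))
(2, 0, R2, (1, 3))
(3, 0, R1, (1, 3))
(3, 0, R4, (0, 2))
(4, 0, R2, (1, 2))
(4, 0, R3, (0, 1))
(4, 0, R4, (0, 1))
(4, 0, R4, (0, 2))
(4, 0, R4, (0, 3))
(4, 1, R3, (0, 1))
(4, 2, R3, (0, 1))
(4, 3, R3, (0, 1))
(5, 0, R2, (0, 1))
(5, 0, R3, (1, 2))
(5, 0, R4, (0, 2))
(5, 0, R4, (0, 3))
(5, 0, R7, (1,))
(5, 1, R3, (1, 2))
(5, 2, R3, (1, 2))
(5, 3, R3, (1, 2))
(6, 0, R1, (2, 3))
(6, 0, R7, (1,))
(7, 0, R1, (2, 3))
(7, 0, R2, (0, 1))
(7, 0, R2, (0, 2))
(7, 0, R2, (0, 3))
(7, 0, R2, (1, 2))
(7, 0, R2, (1, 3))
(7, 0, R7, (2,))
(7, 0, R7, (3,))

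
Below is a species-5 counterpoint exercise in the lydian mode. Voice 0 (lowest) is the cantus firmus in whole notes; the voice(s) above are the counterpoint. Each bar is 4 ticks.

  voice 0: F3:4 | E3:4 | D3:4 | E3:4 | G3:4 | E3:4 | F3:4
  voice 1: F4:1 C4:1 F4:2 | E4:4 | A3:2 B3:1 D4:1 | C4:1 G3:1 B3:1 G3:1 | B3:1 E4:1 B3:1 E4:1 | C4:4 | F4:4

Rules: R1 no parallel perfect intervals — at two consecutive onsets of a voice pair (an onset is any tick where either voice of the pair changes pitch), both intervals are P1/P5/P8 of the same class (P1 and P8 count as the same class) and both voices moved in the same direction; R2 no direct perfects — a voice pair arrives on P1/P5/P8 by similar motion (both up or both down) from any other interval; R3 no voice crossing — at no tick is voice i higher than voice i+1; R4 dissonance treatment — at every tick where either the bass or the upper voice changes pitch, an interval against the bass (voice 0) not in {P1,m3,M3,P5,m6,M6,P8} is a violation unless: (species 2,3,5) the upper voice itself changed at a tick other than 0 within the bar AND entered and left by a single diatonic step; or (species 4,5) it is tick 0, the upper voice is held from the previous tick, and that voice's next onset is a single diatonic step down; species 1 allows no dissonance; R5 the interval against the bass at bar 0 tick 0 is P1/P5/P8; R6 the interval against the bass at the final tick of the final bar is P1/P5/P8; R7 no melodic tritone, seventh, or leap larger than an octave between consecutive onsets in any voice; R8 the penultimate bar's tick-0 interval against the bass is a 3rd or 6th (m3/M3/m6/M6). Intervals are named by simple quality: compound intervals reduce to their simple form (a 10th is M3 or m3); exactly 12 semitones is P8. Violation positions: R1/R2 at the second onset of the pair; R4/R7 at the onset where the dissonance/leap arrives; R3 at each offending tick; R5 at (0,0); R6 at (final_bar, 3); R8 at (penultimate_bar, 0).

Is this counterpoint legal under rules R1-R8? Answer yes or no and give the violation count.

No (3 violations)

bar 0: v0=F3 v1=F4 (P8)
bar 1: v0=E3 v1=E4 (P8)
bar 2: v0=D3 v1=A3 (P5)
bar 3: v0=E3 v1=C4 (m6)
bar 4: v0=G3 v1=B3 (M3)
bar 5: v0=E3 v1=C4 (m6)
bar 6: v0=F3 v1=F4 (P8)
  R1 @ bar1.0: F3/F4 P8 -> E3/E4 P8 similar
  R2 @ bar2.0: E3/E4 P8 -> D3/A3 P5 similar
  R2 @ bar6.0: E3/C4 m6 -> F3/F4 P8 similar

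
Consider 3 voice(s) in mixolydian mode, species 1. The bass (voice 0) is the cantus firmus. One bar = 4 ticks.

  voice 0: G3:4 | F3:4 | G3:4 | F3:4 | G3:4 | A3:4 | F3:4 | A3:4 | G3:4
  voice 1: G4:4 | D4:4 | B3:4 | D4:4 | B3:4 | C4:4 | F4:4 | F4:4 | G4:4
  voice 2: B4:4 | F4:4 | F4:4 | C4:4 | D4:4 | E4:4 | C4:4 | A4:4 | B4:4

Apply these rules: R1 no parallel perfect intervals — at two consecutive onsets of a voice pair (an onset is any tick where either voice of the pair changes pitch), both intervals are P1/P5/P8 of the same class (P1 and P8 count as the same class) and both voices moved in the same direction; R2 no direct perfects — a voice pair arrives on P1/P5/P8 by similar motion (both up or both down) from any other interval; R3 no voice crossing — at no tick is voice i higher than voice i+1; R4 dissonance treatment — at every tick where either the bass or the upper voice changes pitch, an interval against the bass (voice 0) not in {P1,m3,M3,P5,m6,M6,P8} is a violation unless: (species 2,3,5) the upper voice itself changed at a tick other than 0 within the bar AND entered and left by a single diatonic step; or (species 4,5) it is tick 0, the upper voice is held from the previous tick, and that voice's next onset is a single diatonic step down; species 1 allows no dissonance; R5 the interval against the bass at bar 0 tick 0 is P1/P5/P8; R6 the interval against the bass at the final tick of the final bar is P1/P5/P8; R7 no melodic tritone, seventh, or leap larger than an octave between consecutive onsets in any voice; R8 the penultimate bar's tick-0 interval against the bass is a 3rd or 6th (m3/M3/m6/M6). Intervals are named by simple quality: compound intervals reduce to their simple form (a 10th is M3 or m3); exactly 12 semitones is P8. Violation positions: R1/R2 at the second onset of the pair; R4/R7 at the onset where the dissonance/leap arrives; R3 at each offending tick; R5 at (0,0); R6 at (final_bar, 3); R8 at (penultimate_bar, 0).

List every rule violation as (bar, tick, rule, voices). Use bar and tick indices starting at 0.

(0, 0, R5, (0, 2))
(1, 0, R2, (0, 2))
(1, 0, R7, (2,))
(2, 0, R4, (0, 2))
(3, 0, R2, (0, 2))
(3, 0, R3, (1, 2))
(3, 1, R3, (1, 2))
(3, 2, R3, (1, 2))
(3, 3, R3, (1, 2))
(4, 0, R1, (0, 2))
(5, 0, R1, (0, 2))
(6, 0, R1, (0, 2))
(6, 0, R3, (1, 2))
(6, 1, R3, (1, 2))
(6, 2, R3, (1, 2))
(6, 3, R3, (1, 2))
(7, 0, R2, (0, 2))
(7, 0, R8, (0, 2))
(8, 3, R6, (0, 2))

bar 0: v0=G3 v1=G4 v2=B4 downbeat M3
bar 1: v0=F3 v1=D4 v2=F4 downbeat P8
bar 2: v0=G3 v1=B3 v2=F4 downbeat m7
bar 3: v0=F3 v1=D4 v2=C4 downbeat P5
bar 4: v0=G3 v1=B3 v2=D4 downbeat P5
bar 5: v0=A3 v1=C4 v2=E4 downbeat P5
bar 6: v0=F3 v1=F4 v2=C4 downbeat P5
bar 7: v0=A3 v1=F4 v2=A4 downbeat P8
bar 8: v0=G3 v1=G4 v2=B4 downbeat M3
  -> R5 @ bar 0 tick 0 v(0, 2): opens on M3
  -> R2 @ bar 1 tick 0 v(0, 2): G3/B4 M3 -> F3/F4 P8 similar
  -> R7 @ bar 1 tick 0 v(2,): B4->F4 leap 6st
  -> R4 @ bar 2 tick 0 v(0, 2): G3/F4 m7 untreated
  -> R2 @ bar 3 tick 0 v(0, 2): G3/F4 m7 -> F3/C4 P5 similar
  -> R3 @ bar 3 tick 0 v(1, 2): D4 above C4
  -> R3 @ bar 3 tick 1 v(1, 2): D4 above C4
  -> R3 @ bar 3 tick 2 v(1, 2): D4 above C4
  -> R3 @ bar 3 tick 3 v(1, 2): D4 above C4
  -> R1 @ bar 4 tick 0 v(0, 2): F3/C4 P5 -> G3/D4 P5 similar
  -> R1 @ bar 5 tick 0 v(0, 2): G3/D4 P5 -> A3/E4 P5 similar
  -> R1 @ bar 6 tick 0 v(0, 2): A3/E4 P5 -> F3/C4 P5 similar
  -> R3 @ bar 6 tick 0 v(1, 2): F4 above C4
  -> R3 @ bar 6 tick 1 v(1, 2): F4 above C4
  -> R3 @ bar 6 tick 2 v(1, 2): F4 above C4
  -> R3 @ bar 6 tick 3 v(1, 2): F4 above C4
  -> R2 @ bar 7 tick 0 v(0, 2): F3/C4 P5 -> A3/A4 P8 similar
  -> R8 @ bar 7 tick 0 v(0, 2): penult P8 not 3rd/6th
  -> R6 @ bar 8 tick 3 v(0, 2): closes on M3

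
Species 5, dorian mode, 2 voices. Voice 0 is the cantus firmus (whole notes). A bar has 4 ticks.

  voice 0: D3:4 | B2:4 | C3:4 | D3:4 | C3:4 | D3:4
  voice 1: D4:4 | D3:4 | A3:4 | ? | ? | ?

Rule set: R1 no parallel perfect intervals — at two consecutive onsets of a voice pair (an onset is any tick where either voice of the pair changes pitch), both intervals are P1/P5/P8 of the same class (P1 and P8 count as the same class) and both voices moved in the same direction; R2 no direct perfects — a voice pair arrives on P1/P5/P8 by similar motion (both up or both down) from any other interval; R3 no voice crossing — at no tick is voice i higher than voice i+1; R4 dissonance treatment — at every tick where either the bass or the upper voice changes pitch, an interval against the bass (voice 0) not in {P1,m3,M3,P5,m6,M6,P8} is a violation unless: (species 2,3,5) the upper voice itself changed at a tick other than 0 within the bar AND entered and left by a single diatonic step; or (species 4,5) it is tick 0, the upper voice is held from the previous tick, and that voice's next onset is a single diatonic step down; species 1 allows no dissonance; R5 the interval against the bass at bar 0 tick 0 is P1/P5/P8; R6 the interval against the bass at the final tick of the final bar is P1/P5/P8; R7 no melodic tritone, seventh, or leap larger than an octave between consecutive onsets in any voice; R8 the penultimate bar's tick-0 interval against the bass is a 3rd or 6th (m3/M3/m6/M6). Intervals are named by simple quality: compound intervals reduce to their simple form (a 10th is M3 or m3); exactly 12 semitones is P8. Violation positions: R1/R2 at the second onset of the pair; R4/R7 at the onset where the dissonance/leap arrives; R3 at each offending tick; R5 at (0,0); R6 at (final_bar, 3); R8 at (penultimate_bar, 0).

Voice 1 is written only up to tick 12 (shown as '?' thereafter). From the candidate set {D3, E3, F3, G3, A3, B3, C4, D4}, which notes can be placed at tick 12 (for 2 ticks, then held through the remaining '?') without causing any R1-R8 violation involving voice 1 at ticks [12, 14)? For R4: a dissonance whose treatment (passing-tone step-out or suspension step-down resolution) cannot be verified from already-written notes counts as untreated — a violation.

D3: legal
E3: violates R4
F3: legal
G3: violates R4
A3: legal
B3: legal
C4: violates R4
D4: violates R2

{A3, B3, D3, F3}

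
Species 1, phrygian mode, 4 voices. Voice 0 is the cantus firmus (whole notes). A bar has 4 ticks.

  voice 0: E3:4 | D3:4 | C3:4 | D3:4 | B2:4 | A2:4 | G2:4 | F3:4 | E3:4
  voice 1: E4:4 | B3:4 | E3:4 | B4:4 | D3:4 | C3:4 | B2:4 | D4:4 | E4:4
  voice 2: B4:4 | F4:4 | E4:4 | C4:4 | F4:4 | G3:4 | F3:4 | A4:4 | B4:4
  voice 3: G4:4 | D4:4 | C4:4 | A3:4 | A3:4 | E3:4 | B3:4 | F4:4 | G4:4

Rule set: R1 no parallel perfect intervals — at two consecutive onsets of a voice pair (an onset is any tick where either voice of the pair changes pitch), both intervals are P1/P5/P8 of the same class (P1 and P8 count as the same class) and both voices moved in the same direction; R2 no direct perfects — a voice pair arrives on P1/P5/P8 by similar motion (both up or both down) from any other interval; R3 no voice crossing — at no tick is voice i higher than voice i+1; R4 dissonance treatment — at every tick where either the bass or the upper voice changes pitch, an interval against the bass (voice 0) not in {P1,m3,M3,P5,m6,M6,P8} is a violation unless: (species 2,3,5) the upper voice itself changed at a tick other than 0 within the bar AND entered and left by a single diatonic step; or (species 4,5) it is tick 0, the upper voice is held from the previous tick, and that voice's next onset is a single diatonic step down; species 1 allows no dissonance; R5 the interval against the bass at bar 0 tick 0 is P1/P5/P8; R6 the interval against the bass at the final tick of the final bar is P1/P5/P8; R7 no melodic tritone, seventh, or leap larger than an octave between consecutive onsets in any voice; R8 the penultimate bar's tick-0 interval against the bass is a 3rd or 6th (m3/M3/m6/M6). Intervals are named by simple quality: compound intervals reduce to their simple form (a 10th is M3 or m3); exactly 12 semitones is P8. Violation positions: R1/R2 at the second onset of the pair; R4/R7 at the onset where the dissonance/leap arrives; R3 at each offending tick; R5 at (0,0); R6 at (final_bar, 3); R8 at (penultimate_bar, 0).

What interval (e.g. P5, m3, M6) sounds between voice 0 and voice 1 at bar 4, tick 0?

voice 0=B2 voice 1=D3 -> m3

m3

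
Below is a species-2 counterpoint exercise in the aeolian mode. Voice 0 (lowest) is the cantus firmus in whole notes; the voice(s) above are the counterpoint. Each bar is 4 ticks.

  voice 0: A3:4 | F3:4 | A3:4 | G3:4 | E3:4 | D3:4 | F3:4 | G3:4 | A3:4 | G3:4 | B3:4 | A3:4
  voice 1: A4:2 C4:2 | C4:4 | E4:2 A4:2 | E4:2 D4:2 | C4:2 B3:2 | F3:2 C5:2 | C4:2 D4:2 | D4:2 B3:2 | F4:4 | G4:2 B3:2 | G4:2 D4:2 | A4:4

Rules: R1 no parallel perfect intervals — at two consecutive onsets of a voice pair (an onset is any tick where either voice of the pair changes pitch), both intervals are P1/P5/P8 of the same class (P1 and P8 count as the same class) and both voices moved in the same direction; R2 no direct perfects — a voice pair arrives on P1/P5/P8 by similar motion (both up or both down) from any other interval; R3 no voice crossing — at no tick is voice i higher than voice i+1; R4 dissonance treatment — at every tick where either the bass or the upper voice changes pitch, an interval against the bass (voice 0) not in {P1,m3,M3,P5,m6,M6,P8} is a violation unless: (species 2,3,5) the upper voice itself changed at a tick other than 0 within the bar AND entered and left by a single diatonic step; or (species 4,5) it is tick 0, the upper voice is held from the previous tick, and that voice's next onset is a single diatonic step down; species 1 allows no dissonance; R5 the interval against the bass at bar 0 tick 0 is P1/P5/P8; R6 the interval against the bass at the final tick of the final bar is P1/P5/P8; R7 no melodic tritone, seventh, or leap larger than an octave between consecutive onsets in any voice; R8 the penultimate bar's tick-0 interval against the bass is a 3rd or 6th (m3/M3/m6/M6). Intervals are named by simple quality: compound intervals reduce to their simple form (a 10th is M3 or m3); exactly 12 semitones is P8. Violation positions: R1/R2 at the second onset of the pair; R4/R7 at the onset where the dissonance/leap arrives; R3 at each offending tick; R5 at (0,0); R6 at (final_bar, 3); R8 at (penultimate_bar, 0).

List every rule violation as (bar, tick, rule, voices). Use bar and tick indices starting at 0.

bar 0: v0=A3 v1=A4 downbeat P8
bar 1: v0=F3 v1=C4 downbeat P5
bar 2: v0=A3 v1=E4 downbeat P5
bar 3: v0=G3 v1=E4 downbeat M6
bar 4: v0=E3 v1=C4 downbeat m6
bar 5: v0=D3 v1=F3 downbeat m3
bar 6: v0=F3 v1=C4 downbeat P5
bar 7: v0=G3 v1=D4 downbeat P5
bar 8: v0=A3 v1=F4 downbeat m6
bar 9: v0=G3 v1=G4 downbeat P8
bar 10: v0=B3 v1=G4 downbeat m6
bar 11: v0=A3 v1=A4 downbeat P8
  -> R1 @ bar 2 tick 0 v(0, 1): F3/C4 P5 -> A3/E4 P5 similar
  -> R7 @ bar 5 tick 0 v(1,): B3->F3 leap 6st
  -> R4 @ bar 5 tick 2 v(0, 1): D3/C5 m7 untreated
  -> R7 @ bar 5 tick 2 v(1,): F3->C5 leap 19st
  -> R7 @ bar 8 tick 0 v(1,): B3->F4 leap 6st

(2, 0, R1, (0, 1))
(5, 0, R7, (1,))
(5, 2, R4, (0, 1))
(5, 2, R7, (1,))
(8, 0, R7, (1,))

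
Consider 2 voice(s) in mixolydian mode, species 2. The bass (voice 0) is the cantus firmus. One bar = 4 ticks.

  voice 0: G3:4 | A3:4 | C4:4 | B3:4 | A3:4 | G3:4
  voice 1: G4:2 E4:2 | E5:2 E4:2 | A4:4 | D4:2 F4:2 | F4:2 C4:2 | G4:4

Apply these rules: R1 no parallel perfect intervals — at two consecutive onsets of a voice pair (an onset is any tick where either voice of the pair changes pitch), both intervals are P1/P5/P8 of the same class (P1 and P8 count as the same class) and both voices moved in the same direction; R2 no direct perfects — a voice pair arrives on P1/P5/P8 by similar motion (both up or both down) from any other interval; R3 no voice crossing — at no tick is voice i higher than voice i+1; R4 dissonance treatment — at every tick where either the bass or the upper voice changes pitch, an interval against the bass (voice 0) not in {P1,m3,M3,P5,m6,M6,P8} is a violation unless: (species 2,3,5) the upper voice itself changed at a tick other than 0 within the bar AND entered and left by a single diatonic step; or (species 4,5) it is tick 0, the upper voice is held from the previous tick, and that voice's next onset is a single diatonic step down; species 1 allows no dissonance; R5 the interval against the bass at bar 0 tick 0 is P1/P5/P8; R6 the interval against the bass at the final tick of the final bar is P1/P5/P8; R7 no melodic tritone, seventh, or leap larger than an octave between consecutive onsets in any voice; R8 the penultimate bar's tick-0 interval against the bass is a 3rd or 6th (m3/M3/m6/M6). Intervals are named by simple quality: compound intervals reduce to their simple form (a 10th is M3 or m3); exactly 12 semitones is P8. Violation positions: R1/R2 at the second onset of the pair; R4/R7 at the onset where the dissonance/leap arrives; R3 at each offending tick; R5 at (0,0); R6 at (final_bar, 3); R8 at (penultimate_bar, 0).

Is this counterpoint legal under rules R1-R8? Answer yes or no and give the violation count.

bar 0: v0=G3 v1=G4 (P8)
bar 1: v0=A3 v1=E5 (P5)
bar 2: v0=C4 v1=A4 (M6)
bar 3: v0=B3 v1=D4 (m3)
bar 4: v0=A3 v1=F4 (m6)
bar 5: v0=G3 v1=G4 (P8)
  R2 @ bar1.0: G3/E4 M6 -> A3/E5 P5 similar
  R4 @ bar3.2: B3/F4 TT untreated

No (2 violations)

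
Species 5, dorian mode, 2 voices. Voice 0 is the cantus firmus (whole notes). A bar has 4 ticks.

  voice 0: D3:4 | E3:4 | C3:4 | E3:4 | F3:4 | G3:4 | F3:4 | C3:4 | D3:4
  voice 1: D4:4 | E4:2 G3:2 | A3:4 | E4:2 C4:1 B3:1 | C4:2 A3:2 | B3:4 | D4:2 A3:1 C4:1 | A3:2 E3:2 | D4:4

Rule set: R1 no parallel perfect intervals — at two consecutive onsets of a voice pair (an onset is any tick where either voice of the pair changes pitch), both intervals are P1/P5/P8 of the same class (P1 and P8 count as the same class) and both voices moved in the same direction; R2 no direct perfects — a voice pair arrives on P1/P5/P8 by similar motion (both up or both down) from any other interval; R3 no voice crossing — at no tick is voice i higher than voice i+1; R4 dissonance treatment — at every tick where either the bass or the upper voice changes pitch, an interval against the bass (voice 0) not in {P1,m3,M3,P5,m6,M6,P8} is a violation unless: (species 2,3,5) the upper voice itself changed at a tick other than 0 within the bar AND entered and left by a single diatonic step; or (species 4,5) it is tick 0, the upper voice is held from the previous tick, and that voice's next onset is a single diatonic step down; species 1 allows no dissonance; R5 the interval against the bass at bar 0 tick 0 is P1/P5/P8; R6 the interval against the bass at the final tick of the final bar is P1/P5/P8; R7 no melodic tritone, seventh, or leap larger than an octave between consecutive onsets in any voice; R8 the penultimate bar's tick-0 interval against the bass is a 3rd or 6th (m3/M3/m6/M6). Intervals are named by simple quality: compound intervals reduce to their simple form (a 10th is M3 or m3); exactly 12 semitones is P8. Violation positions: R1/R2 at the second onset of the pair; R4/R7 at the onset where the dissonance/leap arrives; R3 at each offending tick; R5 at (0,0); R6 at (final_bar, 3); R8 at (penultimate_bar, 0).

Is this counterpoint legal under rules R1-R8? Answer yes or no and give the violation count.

No (5 violations)

bar 0: v0=D3 v1=D4 (P8)
bar 1: v0=E3 v1=E4 (P8)
bar 2: v0=C3 v1=A3 (M6)
bar 3: v0=E3 v1=E4 (P8)
bar 4: v0=F3 v1=C4 (P5)
bar 5: v0=G3 v1=B3 (M3)
bar 6: v0=F3 v1=D4 (M6)
bar 7: v0=C3 v1=A3 (M6)
bar 8: v0=D3 v1=D4 (P8)
  R1 @ bar1.0: D3/D4 P8 -> E3/E4 P8 similar
  R2 @ bar3.0: C3/A3 M6 -> E3/E4 P8 similar
  R1 @ bar4.0: E3/B3 P5 -> F3/C4 P5 similar
  R2 @ bar8.0: C3/E3 M3 -> D3/D4 P8 similar
  R7 @ bar8.0: E3->D4 leap 10st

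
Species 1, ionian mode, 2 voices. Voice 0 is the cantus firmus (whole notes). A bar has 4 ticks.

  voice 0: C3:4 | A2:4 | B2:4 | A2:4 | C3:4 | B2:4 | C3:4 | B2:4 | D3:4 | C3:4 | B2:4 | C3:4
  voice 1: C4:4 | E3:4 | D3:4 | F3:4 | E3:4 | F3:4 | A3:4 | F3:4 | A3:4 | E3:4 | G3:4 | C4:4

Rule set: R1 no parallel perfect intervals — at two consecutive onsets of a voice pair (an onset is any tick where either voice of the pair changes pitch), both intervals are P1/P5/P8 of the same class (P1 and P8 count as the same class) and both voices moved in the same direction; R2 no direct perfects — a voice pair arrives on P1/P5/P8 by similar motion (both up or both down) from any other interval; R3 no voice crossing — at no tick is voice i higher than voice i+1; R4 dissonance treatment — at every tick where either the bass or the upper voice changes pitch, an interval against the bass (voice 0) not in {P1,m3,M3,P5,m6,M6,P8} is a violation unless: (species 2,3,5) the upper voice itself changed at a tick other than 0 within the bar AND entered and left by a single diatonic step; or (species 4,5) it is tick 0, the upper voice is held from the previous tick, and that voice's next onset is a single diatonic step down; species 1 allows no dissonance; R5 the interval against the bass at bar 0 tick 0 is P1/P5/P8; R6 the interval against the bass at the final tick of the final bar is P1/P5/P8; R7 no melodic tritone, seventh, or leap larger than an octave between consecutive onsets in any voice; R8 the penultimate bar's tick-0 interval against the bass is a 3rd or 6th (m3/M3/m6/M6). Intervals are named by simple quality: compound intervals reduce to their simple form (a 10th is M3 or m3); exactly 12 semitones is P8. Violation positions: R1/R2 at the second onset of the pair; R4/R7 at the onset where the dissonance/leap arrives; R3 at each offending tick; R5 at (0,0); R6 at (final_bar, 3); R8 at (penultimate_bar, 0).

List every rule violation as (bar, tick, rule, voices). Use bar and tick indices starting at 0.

bar 0: v0=C3 v1=C4 downbeat P8
bar 1: v0=A2 v1=E3 downbeat P5
bar 2: v0=B2 v1=D3 downbeat m3
bar 3: v0=A2 v1=F3 downbeat m6
bar 4: v0=C3 v1=E3 downbeat M3
bar 5: v0=B2 v1=F3 downbeat TT
bar 6: v0=C3 v1=A3 downbeat M6
bar 7: v0=B2 v1=F3 downbeat TT
bar 8: v0=D3 v1=A3 downbeat P5
bar 9: v0=C3 v1=E3 downbeat M3
bar 10: v0=B2 v1=G3 downbeat m6
bar 11: v0=C3 v1=C4 downbeat P8
  -> R2 @ bar 1 tick 0 v(0, 1): C3/C4 P8 -> A2/E3 P5 similar
  -> R4 @ bar 5 tick 0 v(0, 1): B2/F3 TT untreated
  -> R4 @ bar 7 tick 0 v(0, 1): B2/F3 TT untreated
  -> R2 @ bar 8 tick 0 v(0, 1): B2/F3 TT -> D3/A3 P5 similar
  -> R2 @ bar 11 tick 0 v(0, 1): B2/G3 m6 -> C3/C4 P8 similar

(1, 0, R2, (0, 1))
(5, 0, R4, (0, 1))
(7, 0, R4, (0, 1))
(8, 0, R2, (0, 1))
(11, 0, R2, (0, 1))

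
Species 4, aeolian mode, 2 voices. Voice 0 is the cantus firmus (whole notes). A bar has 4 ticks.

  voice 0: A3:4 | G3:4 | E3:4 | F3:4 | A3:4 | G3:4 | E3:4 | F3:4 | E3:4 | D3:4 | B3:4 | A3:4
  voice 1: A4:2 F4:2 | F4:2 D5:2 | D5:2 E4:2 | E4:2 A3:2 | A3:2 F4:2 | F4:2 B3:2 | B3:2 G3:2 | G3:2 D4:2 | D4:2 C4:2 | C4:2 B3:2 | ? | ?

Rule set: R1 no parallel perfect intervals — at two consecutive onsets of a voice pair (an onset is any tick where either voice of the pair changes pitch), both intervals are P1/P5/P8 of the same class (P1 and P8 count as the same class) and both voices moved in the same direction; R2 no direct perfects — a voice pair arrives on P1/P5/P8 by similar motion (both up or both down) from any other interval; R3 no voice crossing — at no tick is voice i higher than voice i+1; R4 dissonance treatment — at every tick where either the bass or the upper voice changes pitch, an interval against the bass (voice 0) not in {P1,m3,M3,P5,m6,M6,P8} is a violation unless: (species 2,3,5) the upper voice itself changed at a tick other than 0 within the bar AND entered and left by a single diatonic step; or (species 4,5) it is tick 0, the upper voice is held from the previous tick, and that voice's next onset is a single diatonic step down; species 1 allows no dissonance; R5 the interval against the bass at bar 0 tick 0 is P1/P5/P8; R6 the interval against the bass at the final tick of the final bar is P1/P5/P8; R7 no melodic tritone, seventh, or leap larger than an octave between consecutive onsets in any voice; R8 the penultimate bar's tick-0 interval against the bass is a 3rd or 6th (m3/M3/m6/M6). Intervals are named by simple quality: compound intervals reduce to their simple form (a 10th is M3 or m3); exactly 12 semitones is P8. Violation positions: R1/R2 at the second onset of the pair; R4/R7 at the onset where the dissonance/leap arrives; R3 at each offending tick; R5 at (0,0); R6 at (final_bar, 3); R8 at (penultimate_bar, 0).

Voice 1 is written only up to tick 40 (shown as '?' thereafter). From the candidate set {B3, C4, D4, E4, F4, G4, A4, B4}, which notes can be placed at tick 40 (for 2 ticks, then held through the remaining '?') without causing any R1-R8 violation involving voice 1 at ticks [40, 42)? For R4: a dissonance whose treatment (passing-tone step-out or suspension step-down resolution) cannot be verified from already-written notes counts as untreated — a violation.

{D4, G4}

B3: violates R8
C4: violates R4,R8
D4: legal
E4: violates R4,R8
F4: violates R4,R7,R8
G4: legal
A4: violates R4,R7,R8
B4: violates R2,R8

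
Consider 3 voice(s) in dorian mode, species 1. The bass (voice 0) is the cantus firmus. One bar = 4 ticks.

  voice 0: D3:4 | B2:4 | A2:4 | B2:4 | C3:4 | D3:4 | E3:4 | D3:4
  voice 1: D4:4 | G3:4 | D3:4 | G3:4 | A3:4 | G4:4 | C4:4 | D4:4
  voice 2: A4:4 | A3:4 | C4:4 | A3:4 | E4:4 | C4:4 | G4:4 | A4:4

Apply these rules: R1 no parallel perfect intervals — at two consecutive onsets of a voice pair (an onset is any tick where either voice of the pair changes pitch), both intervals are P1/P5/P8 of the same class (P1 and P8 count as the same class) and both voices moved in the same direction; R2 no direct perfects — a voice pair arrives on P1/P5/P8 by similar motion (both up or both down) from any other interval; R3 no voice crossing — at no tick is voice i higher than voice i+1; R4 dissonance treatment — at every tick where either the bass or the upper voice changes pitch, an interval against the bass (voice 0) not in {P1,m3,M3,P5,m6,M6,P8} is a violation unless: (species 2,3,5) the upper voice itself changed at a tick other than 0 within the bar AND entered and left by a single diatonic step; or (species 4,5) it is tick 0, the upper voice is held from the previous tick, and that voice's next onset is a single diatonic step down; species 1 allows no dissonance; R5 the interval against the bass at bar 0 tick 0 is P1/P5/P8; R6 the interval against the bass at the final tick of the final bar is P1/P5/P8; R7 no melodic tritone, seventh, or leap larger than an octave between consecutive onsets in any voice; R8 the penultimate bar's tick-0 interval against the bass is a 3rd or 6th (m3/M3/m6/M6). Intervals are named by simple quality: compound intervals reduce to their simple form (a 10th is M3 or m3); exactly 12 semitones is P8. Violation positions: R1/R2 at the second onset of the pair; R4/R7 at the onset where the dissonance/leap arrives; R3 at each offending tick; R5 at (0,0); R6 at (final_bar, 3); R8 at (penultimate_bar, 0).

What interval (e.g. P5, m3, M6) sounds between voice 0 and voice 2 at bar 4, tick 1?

M3

voice 0=C3 voice 2=E4 -> M3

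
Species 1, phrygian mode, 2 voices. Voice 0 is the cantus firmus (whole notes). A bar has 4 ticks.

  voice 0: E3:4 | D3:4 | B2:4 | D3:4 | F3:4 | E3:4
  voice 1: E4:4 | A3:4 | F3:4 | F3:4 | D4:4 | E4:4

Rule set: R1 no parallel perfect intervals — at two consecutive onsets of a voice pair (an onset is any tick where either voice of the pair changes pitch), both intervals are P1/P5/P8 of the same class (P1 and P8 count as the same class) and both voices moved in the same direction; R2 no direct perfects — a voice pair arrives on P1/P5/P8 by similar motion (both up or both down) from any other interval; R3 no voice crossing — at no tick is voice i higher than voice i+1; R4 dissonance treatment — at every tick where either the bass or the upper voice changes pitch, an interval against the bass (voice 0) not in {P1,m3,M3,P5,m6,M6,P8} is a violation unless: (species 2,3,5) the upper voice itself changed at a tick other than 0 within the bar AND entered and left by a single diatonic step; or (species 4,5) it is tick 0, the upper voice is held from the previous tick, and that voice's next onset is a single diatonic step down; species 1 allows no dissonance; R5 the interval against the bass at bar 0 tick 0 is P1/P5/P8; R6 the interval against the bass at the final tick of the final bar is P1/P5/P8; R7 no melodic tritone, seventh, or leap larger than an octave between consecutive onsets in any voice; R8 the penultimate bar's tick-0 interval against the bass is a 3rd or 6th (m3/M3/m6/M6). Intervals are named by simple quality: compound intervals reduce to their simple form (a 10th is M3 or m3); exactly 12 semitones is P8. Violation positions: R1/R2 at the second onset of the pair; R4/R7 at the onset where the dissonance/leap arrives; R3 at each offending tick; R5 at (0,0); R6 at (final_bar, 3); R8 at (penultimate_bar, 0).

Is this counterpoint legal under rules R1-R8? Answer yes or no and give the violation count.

bar 0: v0=E3 v1=E4 (P8)
bar 1: v0=D3 v1=A3 (P5)
bar 2: v0=B2 v1=F3 (TT)
bar 3: v0=D3 v1=F3 (m3)
bar 4: v0=F3 v1=D4 (M6)
bar 5: v0=E3 v1=E4 (P8)
  R2 @ bar1.0: E3/E4 P8 -> D3/A3 P5 similar
  R4 @ bar2.0: B2/F3 TT untreated

No (2 violations)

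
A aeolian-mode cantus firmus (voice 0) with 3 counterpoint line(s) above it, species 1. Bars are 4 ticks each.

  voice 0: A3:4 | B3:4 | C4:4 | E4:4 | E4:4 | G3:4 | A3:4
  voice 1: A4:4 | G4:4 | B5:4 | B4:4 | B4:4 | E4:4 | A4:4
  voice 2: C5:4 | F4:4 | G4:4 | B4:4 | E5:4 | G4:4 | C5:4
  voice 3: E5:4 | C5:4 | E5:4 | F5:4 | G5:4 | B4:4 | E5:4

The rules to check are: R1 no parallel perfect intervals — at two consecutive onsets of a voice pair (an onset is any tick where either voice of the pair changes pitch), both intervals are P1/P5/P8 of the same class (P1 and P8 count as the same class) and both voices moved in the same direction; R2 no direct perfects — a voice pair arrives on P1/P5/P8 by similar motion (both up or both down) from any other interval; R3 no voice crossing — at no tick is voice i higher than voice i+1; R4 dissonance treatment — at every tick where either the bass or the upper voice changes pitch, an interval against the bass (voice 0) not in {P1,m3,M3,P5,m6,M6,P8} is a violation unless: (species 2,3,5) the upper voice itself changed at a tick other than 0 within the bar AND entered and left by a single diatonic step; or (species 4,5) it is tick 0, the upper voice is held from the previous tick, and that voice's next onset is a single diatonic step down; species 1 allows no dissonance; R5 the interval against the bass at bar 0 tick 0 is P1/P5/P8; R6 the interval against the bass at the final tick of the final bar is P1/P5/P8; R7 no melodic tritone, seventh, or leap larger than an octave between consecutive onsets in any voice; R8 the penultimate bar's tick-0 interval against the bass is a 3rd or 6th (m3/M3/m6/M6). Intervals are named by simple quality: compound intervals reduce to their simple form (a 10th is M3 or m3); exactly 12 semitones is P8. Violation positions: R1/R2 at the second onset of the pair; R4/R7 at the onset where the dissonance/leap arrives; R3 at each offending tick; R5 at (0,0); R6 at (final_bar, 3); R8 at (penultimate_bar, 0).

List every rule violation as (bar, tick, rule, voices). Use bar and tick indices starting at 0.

(0, 0, R5, (0, 2))
(1, 0, R2, (2, 3))
(1, 0, R3, (1, 2))
(1, 0, R4, (0, 2))
(1, 0, R4, (0, 3))
(1, 1, R3, (1, 2))
(1, 2, R3, (1, 2))
(1, 3, R3, (1, 2))
(2, 0, R2, (0, 2))
(2, 0, R2, (1, 3))
(2, 0, R3, (1, 2))
(2, 0, R4, (0, 1))
(2, 0, R7, (1,))
(2, 1, R3, (1, 2))
(2, 2, R3, (1, 2))
(2, 3, R3, (1, 2))
(3, 0, R1, (0, 2))
(3, 0, R4, (0, 3))
(5, 0, R1, (0, 2))
(5, 0, R2, (1, 3))
(5, 0, R8, (0, 2))
(6, 0, R1, (1, 3))
(6, 0, R2, (0, 1))
(6, 0, R2, (0, 3))
(6, 3, R6, (0, 2))

bar 0: v0=A3 v1=A4 v2=C5 v3=E5 downbeat P5
bar 1: v0=B3 v1=G4 v2=F4 v3=C5 downbeat m2
bar 2: v0=C4 v1=B5 v2=G4 v3=E5 downbeat M3
bar 3: v0=E4 v1=B4 v2=B4 v3=F5 downbeat m2
bar 4: v0=E4 v1=B4 v2=E5 v3=G5 downbeat m3
bar 5: v0=G3 v1=E4 v2=G4 v3=B4 downbeat M3
bar 6: v0=A3 v1=A4 v2=C5 v3=E5 downbeat P5
  -> R5 @ bar 0 tick 0 v(0, 2): opens on m3
  -> R2 @ bar 1 tick 0 v(2, 3): C5/E5 M3 -> F4/C5 P5 similar
  -> R3 @ bar 1 tick 0 v(1, 2): G4 above F4
  -> R4 @ bar 1 tick 0 v(0, 2): B3/F4 TT untreated
  -> R4 @ bar 1 tick 0 v(0, 3): B3/C5 m2 untreated
  -> R3 @ bar 1 tick 1 v(1, 2): G4 above F4
  -> R3 @ bar 1 tick 2 v(1, 2): G4 above F4
  -> R3 @ bar 1 tick 3 v(1, 2): G4 above F4
  -> R2 @ bar 2 tick 0 v(0, 2): B3/F4 TT -> C4/G4 P5 similar
  -> R2 @ bar 2 tick 0 v(1, 3): G4/C5 P4 -> B5/E5 P5 similar
  -> R3 @ bar 2 tick 0 v(1, 2): B5 above G4
  -> R4 @ bar 2 tick 0 v(0, 1): C4/B5 M7 untreated
  -> R7 @ bar 2 tick 0 v(1,): G4->B5 leap 16st
  -> R3 @ bar 2 tick 1 v(1, 2): B5 above G4
  -> R3 @ bar 2 tick 2 v(1, 2): B5 above G4
  -> R3 @ bar 2 tick 3 v(1, 2): B5 above G4
  -> R1 @ bar 3 tick 0 v(0, 2): C4/G4 P5 -> E4/B4 P5 similar
  -> R4 @ bar 3 tick 0 v(0, 3): E4/F5 m2 untreated
  -> R1 @ bar 5 tick 0 v(0, 2): E4/E5 P8 -> G3/G4 P8 similar
  -> R2 @ bar 5 tick 0 v(1, 3): B4/G5 m6 -> E4/B4 P5 similar
  -> R8 @ bar 5 tick 0 v(0, 2): penult P8 not 3rd/6th
  -> R1 @ bar 6 tick 0 v(1, 3): E4/B4 P5 -> A4/E5 P5 similar
  -> R2 @ bar 6 tick 0 v(0, 1): G3/E4 M6 -> A3/A4 P8 similar
  -> R2 @ bar 6 tick 0 v(0, 3): G3/B4 M3 -> A3/E5 P5 similar
  -> R6 @ bar 6 tick 3 v(0, 2): closes on m3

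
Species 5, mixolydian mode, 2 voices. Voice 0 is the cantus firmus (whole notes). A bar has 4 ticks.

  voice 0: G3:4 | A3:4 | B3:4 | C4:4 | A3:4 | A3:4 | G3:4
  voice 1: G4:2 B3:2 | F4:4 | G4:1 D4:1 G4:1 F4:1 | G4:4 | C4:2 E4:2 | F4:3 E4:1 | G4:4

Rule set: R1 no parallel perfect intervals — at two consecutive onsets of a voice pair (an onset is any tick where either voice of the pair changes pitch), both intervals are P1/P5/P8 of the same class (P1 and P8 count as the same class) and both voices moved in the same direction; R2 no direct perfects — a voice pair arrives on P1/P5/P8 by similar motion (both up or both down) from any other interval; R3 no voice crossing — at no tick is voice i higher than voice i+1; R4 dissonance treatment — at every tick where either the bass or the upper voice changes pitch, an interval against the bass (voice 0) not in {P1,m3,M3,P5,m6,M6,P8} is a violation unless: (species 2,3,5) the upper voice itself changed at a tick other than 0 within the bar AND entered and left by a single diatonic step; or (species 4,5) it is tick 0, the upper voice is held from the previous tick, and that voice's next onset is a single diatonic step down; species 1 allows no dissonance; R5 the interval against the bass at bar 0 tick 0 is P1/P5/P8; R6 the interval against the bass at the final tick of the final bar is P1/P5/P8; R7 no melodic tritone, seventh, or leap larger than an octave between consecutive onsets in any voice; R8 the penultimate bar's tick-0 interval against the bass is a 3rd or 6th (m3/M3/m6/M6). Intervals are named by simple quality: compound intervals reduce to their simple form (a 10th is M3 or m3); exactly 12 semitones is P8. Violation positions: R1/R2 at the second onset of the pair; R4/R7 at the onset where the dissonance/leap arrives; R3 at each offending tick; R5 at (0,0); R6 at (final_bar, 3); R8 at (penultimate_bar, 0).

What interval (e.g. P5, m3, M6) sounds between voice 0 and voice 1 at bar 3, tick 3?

P5

voice 0=C4 voice 1=G4 -> P5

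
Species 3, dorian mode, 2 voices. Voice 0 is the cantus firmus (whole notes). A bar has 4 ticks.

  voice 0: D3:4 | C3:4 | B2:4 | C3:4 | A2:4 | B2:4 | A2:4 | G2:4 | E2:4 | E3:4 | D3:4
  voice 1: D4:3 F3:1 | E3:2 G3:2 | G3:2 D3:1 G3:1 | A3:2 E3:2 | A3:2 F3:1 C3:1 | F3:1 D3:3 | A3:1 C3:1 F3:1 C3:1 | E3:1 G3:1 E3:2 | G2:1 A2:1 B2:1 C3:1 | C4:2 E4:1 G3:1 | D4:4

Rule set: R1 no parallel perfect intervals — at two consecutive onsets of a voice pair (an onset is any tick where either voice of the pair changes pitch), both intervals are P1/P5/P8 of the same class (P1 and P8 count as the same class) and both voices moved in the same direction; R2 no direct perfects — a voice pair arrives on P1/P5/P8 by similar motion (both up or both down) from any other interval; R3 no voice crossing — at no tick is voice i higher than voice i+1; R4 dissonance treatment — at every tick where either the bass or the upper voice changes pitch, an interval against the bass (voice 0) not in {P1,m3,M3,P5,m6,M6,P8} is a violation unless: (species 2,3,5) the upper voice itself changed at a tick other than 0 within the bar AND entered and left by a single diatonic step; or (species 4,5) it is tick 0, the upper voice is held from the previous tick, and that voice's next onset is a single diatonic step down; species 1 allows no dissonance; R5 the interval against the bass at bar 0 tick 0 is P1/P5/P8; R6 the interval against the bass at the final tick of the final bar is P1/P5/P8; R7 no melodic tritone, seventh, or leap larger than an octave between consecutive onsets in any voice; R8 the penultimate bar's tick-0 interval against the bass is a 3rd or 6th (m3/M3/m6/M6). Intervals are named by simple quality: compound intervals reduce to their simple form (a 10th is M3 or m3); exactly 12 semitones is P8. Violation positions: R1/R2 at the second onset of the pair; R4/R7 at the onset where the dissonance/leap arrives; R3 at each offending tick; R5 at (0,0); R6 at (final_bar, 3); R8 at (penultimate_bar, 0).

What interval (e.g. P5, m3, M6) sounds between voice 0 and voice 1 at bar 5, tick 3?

m3

voice 0=B2 voice 1=D3 -> m3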